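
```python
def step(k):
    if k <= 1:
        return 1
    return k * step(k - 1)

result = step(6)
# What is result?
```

step(6) = 6 * 5 * 4 * 3 * 2 * 1 = 720

Answer: 720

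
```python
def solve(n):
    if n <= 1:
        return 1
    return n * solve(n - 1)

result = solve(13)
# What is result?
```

solve(13) = 13 * 12 * 11 * 10 * 9 * 8 * 7 * 6 * 5 * 4 * 3 * 2 * 1 = 6227020800

Answer: 6227020800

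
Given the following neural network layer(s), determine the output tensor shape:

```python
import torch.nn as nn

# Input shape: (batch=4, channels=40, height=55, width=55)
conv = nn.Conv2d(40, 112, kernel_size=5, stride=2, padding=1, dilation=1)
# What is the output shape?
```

Input: (4, 40, 55, 55) -> Output: (4, 112, 27, 27)

Answer: (4, 112, 27, 27)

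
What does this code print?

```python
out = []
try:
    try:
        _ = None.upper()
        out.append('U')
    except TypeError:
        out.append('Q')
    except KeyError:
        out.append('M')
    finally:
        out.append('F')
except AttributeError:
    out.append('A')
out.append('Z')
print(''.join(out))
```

Execution trace: 'F' (inner finally) → 'A' (outer except AttributeError) → 'Z' (after the try/except). Output: FAZ

Answer: FAZ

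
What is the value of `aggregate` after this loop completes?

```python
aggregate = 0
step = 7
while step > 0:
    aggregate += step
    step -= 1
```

Sum 7 down to 1
`aggregate` takes the values: 0 → 7 → 13 → 18 → 22 → 25 → 27 → 28

Answer: 28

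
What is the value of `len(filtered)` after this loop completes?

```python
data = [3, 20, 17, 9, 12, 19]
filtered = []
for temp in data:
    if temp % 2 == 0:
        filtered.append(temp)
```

Count even numbers in [3, 20, 17, 9, 12, 19]
`filtered` takes the values: [] → [20] → [20, 12]
So `len(filtered)` = 2

Answer: 2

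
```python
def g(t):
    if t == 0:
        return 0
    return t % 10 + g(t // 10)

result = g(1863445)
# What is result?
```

Sum of digits of 1863445: 5 + 4 + 4 + 3 + 6 + 8 + 1 = 31

Answer: 31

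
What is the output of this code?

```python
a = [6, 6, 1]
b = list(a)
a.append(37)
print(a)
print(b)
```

Key concept: list() constructor creates copy.
Step by step:
`a = [6, 6, 1]` → a = [6, 6, 1]
`b = list(a)` → b = [6, 6, 1]
`a.append(37)` → a = [6, 6, 1, 37]
`print(a)` → prints [6, 6, 1, 37]
`print(b)` → prints [6, 6, 1]

Answer:
[6, 6, 1, 37]
[6, 6, 1]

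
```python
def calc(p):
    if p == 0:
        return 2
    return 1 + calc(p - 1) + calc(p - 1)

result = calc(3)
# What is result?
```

calc(p) = 1 + 2·calc(p-1), calc(0)=2. Closed form: (2+1)·2^3 - 1 = 23.

Answer: 23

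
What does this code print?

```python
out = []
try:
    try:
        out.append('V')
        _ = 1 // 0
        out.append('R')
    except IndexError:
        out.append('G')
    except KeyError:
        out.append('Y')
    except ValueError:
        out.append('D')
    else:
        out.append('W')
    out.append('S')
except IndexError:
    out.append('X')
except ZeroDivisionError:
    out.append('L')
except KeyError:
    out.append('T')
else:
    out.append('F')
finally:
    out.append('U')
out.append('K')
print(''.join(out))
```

Execution trace: 'V' (inner try body) → 'L' (except ZeroDivisionError) → 'U' (finally) → 'K' (after the try/except). Output: VLUK

Answer: VLUK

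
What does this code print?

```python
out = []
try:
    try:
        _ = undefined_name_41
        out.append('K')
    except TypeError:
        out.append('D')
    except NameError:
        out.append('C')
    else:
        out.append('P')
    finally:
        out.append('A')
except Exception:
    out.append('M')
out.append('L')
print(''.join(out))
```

Execution trace: 'C' (inner except NameError) → 'A' (inner finally) → 'L' (after the try/except). Output: CAL

Answer: CAL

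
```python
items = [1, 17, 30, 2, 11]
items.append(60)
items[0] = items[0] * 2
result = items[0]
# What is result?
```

Trace:
`items = [1, 17, 30, 2, 11]` → items = [1, 17, 30, 2, 11]
`items.append(60)` → items = [1, 17, 30, 2, 11, 60]
`items[0] = items[0] * 2` → items = [2, 17, 30, 2, 11, 60]
`result = items[0]` → result = 2
So result = 2

Answer: 2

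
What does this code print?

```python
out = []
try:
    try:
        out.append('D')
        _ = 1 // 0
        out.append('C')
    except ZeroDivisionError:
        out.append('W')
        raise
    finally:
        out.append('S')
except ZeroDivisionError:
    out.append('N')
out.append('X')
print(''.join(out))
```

Execution trace: 'D' (inner try body) → 'W' (inner except ZeroDivisionError) → 'S' (inner finally) → 'N' (outer except ZeroDivisionError) → 'X' (after the try/except). Output: DWSNX

Answer: DWSNX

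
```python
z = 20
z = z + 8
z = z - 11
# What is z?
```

Trace:
`z = 20` → z = 20
`z = z + 8` → z = 28
`z = z - 11` → z = 17
So z = 17

Answer: 17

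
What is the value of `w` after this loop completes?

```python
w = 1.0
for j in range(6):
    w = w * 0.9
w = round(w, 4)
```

Exponential decay: 1.0 * 0.9^6
`w` takes the values: 1.0 → 0.9 → 0.81 → 0.729 → 0.6561 → 0.59049 → 0.531441 → 0.5314

Answer: 0.5314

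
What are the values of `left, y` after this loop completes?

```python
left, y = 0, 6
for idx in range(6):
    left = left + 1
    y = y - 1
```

left goes 0→6, y goes 6→0
`left, y` takes the values: (0, 6) → (1, 6) → (1, 5) → (2, 5) → (2, 4) → (3, 4) → (3, 3) → (4, 3) → (4, 2) → (5, 2) → (5, 1) → (6, 1) → (6, 0)

Answer: 6, 0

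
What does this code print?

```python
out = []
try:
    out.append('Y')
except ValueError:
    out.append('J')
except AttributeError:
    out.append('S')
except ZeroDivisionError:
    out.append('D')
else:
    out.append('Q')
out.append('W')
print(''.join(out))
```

Execution trace: 'Y' (try body, no exception) → 'Q' (else) → 'W' (after the try/except). Output: YQW

Answer: YQW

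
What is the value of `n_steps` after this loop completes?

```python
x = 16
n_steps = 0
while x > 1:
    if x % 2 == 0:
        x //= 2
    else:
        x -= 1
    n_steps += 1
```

Steps to reduce 16 to 1
`n_steps` takes the values: 0 → 1 → 2 → 3 → 4

Answer: 4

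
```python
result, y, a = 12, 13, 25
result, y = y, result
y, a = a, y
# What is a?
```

Trace:
`result, y, a = 12, 13, 25` → result = 12; y = 13; a = 25
`result, y = y, result` → result = 13; y = 12
`y, a = a, y` → y = 25; a = 12
So a = 12

Answer: 12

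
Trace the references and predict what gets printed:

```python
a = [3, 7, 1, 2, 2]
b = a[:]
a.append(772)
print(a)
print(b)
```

Key concept: slice [:] creates copy.
Step by step:
`a = [3, 7, 1, 2, 2]` → a = [3, 7, 1, 2, 2]
`b = a[:]` → b = [3, 7, 1, 2, 2]
`a.append(772)` → a = [3, 7, 1, 2, 2, 772]
`print(a)` → prints [3, 7, 1, 2, 2, 772]
`print(b)` → prints [3, 7, 1, 2, 2]

Answer:
[3, 7, 1, 2, 2, 772]
[3, 7, 1, 2, 2]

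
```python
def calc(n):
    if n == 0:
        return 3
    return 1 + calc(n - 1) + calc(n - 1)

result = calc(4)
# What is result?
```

calc(n) = 1 + 2·calc(n-1), calc(0)=3. Closed form: (3+1)·2^4 - 1 = 63.

Answer: 63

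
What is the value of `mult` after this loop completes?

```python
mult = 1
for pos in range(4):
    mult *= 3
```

3^4 = 81
`mult` takes the values: 1 → 3 → 9 → 27 → 81

Answer: 81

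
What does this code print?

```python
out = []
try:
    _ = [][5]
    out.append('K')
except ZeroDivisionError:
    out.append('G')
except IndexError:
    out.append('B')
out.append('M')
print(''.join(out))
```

Execution trace: 'B' (except IndexError) → 'M' (after the try/except). Output: BM

Answer: BM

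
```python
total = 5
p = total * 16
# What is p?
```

Trace:
`total = 5` → total = 5
`p = total * 16` → p = 80
So p = 80

Answer: 80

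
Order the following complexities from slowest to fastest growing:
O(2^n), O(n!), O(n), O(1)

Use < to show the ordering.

Ordered by growth rate: O(1) < O(n) < O(2^n) < O(n!)

Answer: O(1) < O(n) < O(2^n) < O(n!)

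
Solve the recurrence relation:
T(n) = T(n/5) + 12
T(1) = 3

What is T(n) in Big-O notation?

Each step divides n by 5 and adds 12. After log_5(n) steps we reach T(1)=3. So T(n) = 12·log_5(n) + 3 = O(log n).

Answer: O(log n)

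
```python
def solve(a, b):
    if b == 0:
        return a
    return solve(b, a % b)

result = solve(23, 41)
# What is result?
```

solve(23, 41) -> solve(41, 23) -> solve(23, 18) -> solve(18, 5) -> solve(5, 3) -> solve(3, 2) -> solve(2, 1) -> solve(1, 0) -> 1

Answer: 1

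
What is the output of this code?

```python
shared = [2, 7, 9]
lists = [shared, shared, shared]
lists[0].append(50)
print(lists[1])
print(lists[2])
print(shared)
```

Key concept: list of same reference.
Step by step:
`shared = [2, 7, 9]` → shared = [2, 7, 9]
`lists = [shared, shared, shared]` → lists = [[2, 7, 9], [2, 7, 9], [2, 7, 9]]
`lists[0].append(50)` → shared = [2, 7, 9, 50]; lists = [[2, 7, 9, 50], [2, 7, 9, 50], [2, 7, 9, 50]]
`print(lists[1])` → prints [2, 7, 9, 50]
`print(lists[2])` → prints [2, 7, 9, 50]
`print(shared)` → prints [2, 7, 9, 50]

Answer:
[2, 7, 9, 50]
[2, 7, 9, 50]
[2, 7, 9, 50]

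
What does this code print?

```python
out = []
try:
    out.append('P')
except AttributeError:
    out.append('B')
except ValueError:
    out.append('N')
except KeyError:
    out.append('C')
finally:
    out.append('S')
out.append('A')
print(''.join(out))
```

Execution trace: 'P' (try body, no exception) → 'S' (finally) → 'A' (after the try/except). Output: PSA

Answer: PSA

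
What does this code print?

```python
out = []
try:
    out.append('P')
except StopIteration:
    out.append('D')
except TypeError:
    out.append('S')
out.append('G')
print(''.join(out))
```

Execution trace: 'P' (try body, no exception) → 'G' (after the try/except). Output: PG

Answer: PG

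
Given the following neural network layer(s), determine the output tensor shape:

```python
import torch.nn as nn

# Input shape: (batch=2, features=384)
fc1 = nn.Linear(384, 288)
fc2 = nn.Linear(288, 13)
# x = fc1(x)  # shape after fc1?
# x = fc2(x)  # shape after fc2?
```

Input: (2, 384) -> after fc1: (2, 288) -> Output: (2, 13)

Answer: (2, 13)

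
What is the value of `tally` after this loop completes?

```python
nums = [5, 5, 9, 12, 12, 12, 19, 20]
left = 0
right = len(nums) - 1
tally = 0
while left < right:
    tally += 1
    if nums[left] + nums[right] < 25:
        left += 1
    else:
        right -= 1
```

Steps to find pair summing to 25
`tally` takes the values: 0 → 1 → 2 → 3 → 4 → 5 → 6 → 7

Answer: 7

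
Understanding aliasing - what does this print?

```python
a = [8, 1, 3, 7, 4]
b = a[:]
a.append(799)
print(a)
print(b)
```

Key concept: slice [:] creates copy.
Step by step:
`a = [8, 1, 3, 7, 4]` → a = [8, 1, 3, 7, 4]
`b = a[:]` → b = [8, 1, 3, 7, 4]
`a.append(799)` → a = [8, 1, 3, 7, 4, 799]
`print(a)` → prints [8, 1, 3, 7, 4, 799]
`print(b)` → prints [8, 1, 3, 7, 4]

Answer:
[8, 1, 3, 7, 4, 799]
[8, 1, 3, 7, 4]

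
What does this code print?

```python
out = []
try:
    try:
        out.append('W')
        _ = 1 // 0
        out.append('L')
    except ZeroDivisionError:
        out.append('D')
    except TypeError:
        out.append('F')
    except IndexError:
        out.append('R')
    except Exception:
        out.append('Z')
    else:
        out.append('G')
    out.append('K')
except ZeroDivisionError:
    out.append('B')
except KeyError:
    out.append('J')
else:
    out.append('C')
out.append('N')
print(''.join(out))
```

Execution trace: 'W' (inner try body) → 'D' (inner except ZeroDivisionError) → 'K' (try body, no exception) → 'C' (else) → 'N' (after the try/except). Output: WDKCN

Answer: WDKCN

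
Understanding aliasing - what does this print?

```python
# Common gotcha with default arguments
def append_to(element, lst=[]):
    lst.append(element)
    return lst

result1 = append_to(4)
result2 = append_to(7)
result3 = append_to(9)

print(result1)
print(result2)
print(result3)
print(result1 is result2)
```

Key concept: mutable default argument gotcha.
Step by step:
`result1 = append_to(4)` → result1 = [4]
`result2 = append_to(7)` → result1 = [4, 7] (same object as result2); result2 = [4, 7] (same object as result1)
`result3 = append_to(9)` → result1 = [4, 7, 9] (same object as result2, result3); result2 = [4, 7, 9] (same object as result1, result3); result3 = [4, 7, 9] (same object as result1, result2)
`print(result1)` → prints [4, 7, 9]
`print(result2)` → prints [4, 7, 9]
`print(result3)` → prints [4, 7, 9]
`print(result1 is result2)` → prints True

Answer:
[4, 7, 9]
[4, 7, 9]
[4, 7, 9]
True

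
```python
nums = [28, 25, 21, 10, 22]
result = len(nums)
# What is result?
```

Trace:
`nums = [28, 25, 21, 10, 22]` → nums = [28, 25, 21, 10, 22]
`result = len(nums)` → result = 5
So result = 5

Answer: 5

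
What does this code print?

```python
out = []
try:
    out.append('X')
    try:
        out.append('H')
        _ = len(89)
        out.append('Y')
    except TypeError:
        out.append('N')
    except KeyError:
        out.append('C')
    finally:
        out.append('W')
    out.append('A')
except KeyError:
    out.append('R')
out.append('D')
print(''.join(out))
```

Execution trace: 'X' (try body) → 'H' (inner try body) → 'N' (inner except TypeError) → 'W' (inner finally) → 'A' (try body, no exception) → 'D' (after the try/except). Output: XHNWAD

Answer: XHNWAD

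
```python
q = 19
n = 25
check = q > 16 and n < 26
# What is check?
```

Trace:
`q = 19` → q = 19
`n = 25` → n = 25
`check = q > 16 and n < 26` → check = True
So check = True

Answer: True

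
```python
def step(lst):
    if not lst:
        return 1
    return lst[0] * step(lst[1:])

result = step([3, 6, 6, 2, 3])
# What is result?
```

Product over [3, 6, 6, 2, 3] = 3 * 6 * 6 * 2 * 3 = 648

Answer: 648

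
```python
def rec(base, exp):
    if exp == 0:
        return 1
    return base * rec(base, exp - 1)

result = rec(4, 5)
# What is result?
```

rec(4, 5) = 4 * 4 * 4 * 4 * 4 = 1024

Answer: 1024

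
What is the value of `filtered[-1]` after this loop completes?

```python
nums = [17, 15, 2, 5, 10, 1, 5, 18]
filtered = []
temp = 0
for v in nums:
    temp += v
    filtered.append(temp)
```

Cumulative sum ends at 73
`filtered` takes the values: [] → [17] → [17, 32] → [17, 32, 34] → [17, 32, 34, 39] → [17, 32, 34, 39, 49] → [17, 32, 34, 39, 49, 50] → [17, 32, 34, 39, 49, 50, 55] → [17, 32, 34, 39, 49, 50, 55, 73]
So `filtered[-1]` = 73

Answer: 73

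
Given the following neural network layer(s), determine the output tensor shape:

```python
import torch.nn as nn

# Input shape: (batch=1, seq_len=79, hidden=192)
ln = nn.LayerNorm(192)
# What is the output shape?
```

Input: (1, 79, 192) -> Output: (1, 79, 192)

Answer: (1, 79, 192)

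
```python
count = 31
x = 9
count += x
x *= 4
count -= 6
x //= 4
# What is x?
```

Trace:
`count = 31` → count = 31
`x = 9` → x = 9
`count += x` → count = 40
`x *= 4` → x = 36
`count -= 6` → count = 34
`x //= 4` → x = 9
So x = 9

Answer: 9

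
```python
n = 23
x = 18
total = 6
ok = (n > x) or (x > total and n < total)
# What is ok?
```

Trace:
`n = 23` → n = 23
`x = 18` → x = 18
`total = 6` → total = 6
`ok = (n > x) or (x > total and n < total)` → ok = True
So ok = True

Answer: True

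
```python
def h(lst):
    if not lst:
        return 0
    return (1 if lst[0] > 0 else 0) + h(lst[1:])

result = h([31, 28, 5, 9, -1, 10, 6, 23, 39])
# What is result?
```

Count of positive elements in [31, 28, 5, 9, -1, 10, 6, 23, 39] = 8

Answer: 8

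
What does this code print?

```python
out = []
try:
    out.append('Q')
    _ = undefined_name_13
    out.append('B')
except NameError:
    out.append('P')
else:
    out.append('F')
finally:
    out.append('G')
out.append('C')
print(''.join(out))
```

Execution trace: 'Q' (try body) → 'P' (except NameError) → 'G' (finally) → 'C' (after the try/except). Output: QPGC

Answer: QPGC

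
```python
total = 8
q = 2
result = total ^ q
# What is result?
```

Trace:
`total = 8` → total = 8
`q = 2` → q = 2
`result = total ^ q` → result = 10
So result = 10

Answer: 10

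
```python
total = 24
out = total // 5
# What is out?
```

Trace:
`total = 24` → total = 24
`out = total // 5` → out = 4
So out = 4

Answer: 4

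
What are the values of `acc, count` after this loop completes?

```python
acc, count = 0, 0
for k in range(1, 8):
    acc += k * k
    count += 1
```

Sum of squares and count
`acc, count` takes the values: (0, 0) → (1, 0) → (1, 1) → (5, 1) → (5, 2) → (14, 2) → (14, 3) → (30, 3) → (30, 4) → (55, 4) → (55, 5) → (91, 5) → (91, 6) → (140, 6) → (140, 7)

Answer: 140, 7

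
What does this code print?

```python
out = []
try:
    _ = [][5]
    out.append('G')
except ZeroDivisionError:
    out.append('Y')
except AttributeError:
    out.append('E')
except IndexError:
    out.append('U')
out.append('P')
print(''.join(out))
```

Execution trace: 'U' (except IndexError) → 'P' (after the try/except). Output: UP

Answer: UP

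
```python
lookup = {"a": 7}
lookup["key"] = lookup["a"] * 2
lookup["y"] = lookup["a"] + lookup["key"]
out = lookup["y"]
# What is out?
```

Trace:
`lookup = {"a": 7}` → lookup = {'a': 7}
`lookup["key"] = lookup["a"] * 2` → lookup = {'a': 7, 'key': 14}
`lookup["y"] = lookup["a"] + lookup["key"]` → lookup = {'a': 7, 'key': 14, 'y': 21}
`out = lookup["y"]` → out = 21
So out = 21

Answer: 21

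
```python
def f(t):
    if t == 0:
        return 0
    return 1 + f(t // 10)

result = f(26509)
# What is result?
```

Count of digits of 26509: 5

Answer: 5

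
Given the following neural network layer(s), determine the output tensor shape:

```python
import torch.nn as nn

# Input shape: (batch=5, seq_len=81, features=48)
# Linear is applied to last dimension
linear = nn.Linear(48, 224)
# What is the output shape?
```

Input: (5, 81, 48) -> Output: (5, 81, 224)

Answer: (5, 81, 224)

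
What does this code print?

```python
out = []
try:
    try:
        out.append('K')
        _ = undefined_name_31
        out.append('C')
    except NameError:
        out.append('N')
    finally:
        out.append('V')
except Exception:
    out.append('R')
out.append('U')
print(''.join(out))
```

Execution trace: 'K' (inner try body) → 'N' (inner except NameError) → 'V' (inner finally) → 'U' (after the try/except). Output: KNVU

Answer: KNVU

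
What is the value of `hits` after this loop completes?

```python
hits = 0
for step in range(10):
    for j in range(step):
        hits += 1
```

Triangle number: 0+1+2+...+9
`hits` takes the values: 0 → 1 → 2 → 3 → 4 → 5 → 6 → 7 → 8 → 9 → 10 → 11 → 12 → 13 → 14 → 15 → 16 → 17 → 18 → 19 → 20 → 21 → 22 → 23 → 24 → 25 → 26 → 27 → 28 → 29 → … → 41 → 42 → 43 → 44 → 45

Answer: 45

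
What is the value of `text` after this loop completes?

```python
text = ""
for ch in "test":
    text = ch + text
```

Reverse 'test'
`text` takes the values: "" → "t" → "et" → "set" → "tset"

Answer: "tset"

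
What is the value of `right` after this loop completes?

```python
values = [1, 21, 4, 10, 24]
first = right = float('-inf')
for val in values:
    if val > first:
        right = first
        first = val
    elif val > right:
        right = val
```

Second largest (with repeats) in [1, 21, 4, 10, 24]
`right` takes the values: -inf → 1 → 4 → 10 → 21

Answer: 21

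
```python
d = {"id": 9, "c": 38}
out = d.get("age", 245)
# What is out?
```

Trace:
`d = {"id": 9, "c": 38}` → d = {'id': 9, 'c': 38}
`out = d.get("age", 245)` → out = 245
So out = 245

Answer: 245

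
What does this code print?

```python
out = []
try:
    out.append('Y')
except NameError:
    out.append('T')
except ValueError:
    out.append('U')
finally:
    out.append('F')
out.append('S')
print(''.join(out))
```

Execution trace: 'Y' (try body, no exception) → 'F' (finally) → 'S' (after the try/except). Output: YFS

Answer: YFS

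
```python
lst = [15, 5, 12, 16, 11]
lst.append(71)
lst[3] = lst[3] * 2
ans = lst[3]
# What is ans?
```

Trace:
`lst = [15, 5, 12, 16, 11]` → lst = [15, 5, 12, 16, 11]
`lst.append(71)` → lst = [15, 5, 12, 16, 11, 71]
`lst[3] = lst[3] * 2` → lst = [15, 5, 12, 32, 11, 71]
`ans = lst[3]` → ans = 32
So ans = 32

Answer: 32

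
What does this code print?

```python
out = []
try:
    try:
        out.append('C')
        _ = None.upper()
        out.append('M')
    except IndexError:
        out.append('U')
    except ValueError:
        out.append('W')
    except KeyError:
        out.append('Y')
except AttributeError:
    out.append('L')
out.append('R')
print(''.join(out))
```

Execution trace: 'C' (try body) → 'L' (outer except AttributeError) → 'R' (after the try/except). Output: CLR

Answer: CLR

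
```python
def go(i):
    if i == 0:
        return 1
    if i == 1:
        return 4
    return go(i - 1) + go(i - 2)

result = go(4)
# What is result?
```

Build up from base cases: go(0)=1, go(1)=4, go(2)=5, go(3)=9, go(4)=14

Answer: 14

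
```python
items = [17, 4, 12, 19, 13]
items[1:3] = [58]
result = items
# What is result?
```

Trace:
`items = [17, 4, 12, 19, 13]` → items = [17, 4, 12, 19, 13]
`items[1:3] = [58]` → items = [17, 58, 19, 13]
`result = items` → result = [17, 58, 19, 13]
So result = [17, 58, 19, 13]

Answer: [17, 58, 19, 13]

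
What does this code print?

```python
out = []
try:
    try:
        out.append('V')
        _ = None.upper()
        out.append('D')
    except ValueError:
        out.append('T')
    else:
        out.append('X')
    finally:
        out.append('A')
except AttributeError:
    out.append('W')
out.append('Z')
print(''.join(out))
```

Execution trace: 'V' (try body) → 'A' (finally) → 'W' (outer except AttributeError) → 'Z' (after the try/except). Output: VAWZ

Answer: VAWZ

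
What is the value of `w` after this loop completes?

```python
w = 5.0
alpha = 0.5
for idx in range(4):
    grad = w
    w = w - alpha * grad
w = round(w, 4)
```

Gradient descent: w = 5.0 * (1 - 0.5)^4
`w` takes the values: 5.0 → 2.5 → 1.25 → 0.625 → 0.3125

Answer: 0.3125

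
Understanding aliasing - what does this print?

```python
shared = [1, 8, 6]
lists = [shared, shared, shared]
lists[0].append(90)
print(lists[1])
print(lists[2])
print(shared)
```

Key concept: list of same reference.
Step by step:
`shared = [1, 8, 6]` → shared = [1, 8, 6]
`lists = [shared, shared, shared]` → lists = [[1, 8, 6], [1, 8, 6], [1, 8, 6]]
`lists[0].append(90)` → shared = [1, 8, 6, 90]; lists = [[1, 8, 6, 90], [1, 8, 6, 90], [1, 8, 6, 90]]
`print(lists[1])` → prints [1, 8, 6, 90]
`print(lists[2])` → prints [1, 8, 6, 90]
`print(shared)` → prints [1, 8, 6, 90]

Answer:
[1, 8, 6, 90]
[1, 8, 6, 90]
[1, 8, 6, 90]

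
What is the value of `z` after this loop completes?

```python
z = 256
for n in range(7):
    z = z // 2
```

Halve 7 times: 256 // 2^7 = 2
`z` takes the values: 256 → 128 → 64 → 32 → 16 → 8 → 4 → 2

Answer: 2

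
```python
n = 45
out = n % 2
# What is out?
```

Trace:
`n = 45` → n = 45
`out = n % 2` → out = 1
So out = 1

Answer: 1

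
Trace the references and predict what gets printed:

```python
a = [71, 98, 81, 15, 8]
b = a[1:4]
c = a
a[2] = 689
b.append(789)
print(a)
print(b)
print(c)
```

Key concept: slice vs alias.
Step by step:
`a = [71, 98, 81, 15, 8]` → a = [71, 98, 81, 15, 8]
`b = a[1:4]` → b = [98, 81, 15]
`c = a` → c = [71, 98, 81, 15, 8] (same object as a)
`a[2] = 689` → a = [71, 98, 689, 15, 8] (same object as c); c = [71, 98, 689, 15, 8] (same object as a)
`b.append(789)` → b = [98, 81, 15, 789]
`print(a)` → prints [71, 98, 689, 15, 8]
`print(b)` → prints [98, 81, 15, 789]
`print(c)` → prints [71, 98, 689, 15, 8]

Answer:
[71, 98, 689, 15, 8]
[98, 81, 15, 789]
[71, 98, 689, 15, 8]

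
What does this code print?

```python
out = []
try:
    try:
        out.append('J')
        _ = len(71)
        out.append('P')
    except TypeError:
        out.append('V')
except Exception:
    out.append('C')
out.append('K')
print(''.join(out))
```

Execution trace: 'J' (inner try body) → 'V' (inner except TypeError) → 'K' (after the try/except). Output: JVK

Answer: JVK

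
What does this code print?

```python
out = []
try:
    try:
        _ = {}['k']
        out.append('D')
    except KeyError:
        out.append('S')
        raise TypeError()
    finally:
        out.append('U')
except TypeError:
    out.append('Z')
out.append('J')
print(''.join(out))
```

Execution trace: 'S' (inner except KeyError) → 'U' (inner finally) → 'Z' (outer except TypeError) → 'J' (after the try/except). Output: SUZJ

Answer: SUZJ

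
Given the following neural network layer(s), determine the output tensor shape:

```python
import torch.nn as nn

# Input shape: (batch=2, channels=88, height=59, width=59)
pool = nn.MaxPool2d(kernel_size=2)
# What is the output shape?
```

Input: (2, 88, 59, 59) -> Output: (2, 88, 29, 29)

Answer: (2, 88, 29, 29)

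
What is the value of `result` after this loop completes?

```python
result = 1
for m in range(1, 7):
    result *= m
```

6! = 720
`result` takes the values: 1 → 2 → 6 → 24 → 120 → 720

Answer: 720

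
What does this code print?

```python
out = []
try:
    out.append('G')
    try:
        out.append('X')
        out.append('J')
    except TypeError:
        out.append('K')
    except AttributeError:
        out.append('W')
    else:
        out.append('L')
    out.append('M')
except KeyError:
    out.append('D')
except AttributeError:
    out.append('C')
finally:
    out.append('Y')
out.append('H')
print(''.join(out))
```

Execution trace: 'G' (try body) → 'X' (inner try body) → 'J' (inner try body, no exception) → 'L' (inner else) → 'M' (try body, no exception) → 'Y' (finally) → 'H' (after the try/except). Output: GXJLMYH

Answer: GXJLMYH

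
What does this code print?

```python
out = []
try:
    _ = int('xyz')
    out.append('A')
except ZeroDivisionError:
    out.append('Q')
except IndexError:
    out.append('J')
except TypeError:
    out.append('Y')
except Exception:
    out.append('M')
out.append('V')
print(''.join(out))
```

Execution trace: 'M' (except Exception) → 'V' (after the try/except). Output: MV

Answer: MV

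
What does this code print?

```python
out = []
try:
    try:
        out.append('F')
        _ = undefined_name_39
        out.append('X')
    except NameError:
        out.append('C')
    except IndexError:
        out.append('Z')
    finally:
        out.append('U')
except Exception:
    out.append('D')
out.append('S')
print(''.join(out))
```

Execution trace: 'F' (inner try body) → 'C' (inner except NameError) → 'U' (inner finally) → 'S' (after the try/except). Output: FCUS

Answer: FCUS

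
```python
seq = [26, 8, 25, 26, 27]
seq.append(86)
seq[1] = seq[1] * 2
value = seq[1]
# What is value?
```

Trace:
`seq = [26, 8, 25, 26, 27]` → seq = [26, 8, 25, 26, 27]
`seq.append(86)` → seq = [26, 8, 25, 26, 27, 86]
`seq[1] = seq[1] * 2` → seq = [26, 16, 25, 26, 27, 86]
`value = seq[1]` → value = 16
So value = 16

Answer: 16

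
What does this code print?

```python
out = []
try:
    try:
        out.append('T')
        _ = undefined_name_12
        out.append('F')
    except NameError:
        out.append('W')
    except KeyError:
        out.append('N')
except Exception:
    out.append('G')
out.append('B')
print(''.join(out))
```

Execution trace: 'T' (inner try body) → 'W' (inner except NameError) → 'B' (after the try/except). Output: TWB

Answer: TWB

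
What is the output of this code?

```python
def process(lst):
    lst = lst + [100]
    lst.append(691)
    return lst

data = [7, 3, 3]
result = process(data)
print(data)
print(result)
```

Key concept: rebinding parameter vs mutation.
Step by step:
`data = [7, 3, 3]` → data = [7, 3, 3]
`result = process(data)` → result = [7, 3, 3, 100, 691]
`print(data)` → prints [7, 3, 3]
`print(result)` → prints [7, 3, 3, 100, 691]

Answer:
[7, 3, 3]
[7, 3, 3, 100, 691]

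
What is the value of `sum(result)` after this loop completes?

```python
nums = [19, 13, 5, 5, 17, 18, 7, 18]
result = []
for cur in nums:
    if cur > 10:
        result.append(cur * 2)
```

Sum of doubled values > 10
`result` takes the values: [] → [38] → [38, 26] → [38, 26, 34] → [38, 26, 34, 36] → [38, 26, 34, 36, 36]
So `sum(result)` = 170

Answer: 170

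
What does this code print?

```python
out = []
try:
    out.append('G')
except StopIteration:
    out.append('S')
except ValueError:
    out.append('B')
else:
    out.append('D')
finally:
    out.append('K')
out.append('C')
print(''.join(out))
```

Execution trace: 'G' (try body, no exception) → 'D' (else) → 'K' (finally) → 'C' (after the try/except). Output: GDKC

Answer: GDKC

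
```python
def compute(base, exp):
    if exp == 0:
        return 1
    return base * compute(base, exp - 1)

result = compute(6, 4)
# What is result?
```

compute(6, 4) = 6 * 6 * 6 * 6 = 1296

Answer: 1296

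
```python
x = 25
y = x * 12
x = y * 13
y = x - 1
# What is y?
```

Trace:
`x = 25` → x = 25
`y = x * 12` → y = 300
`x = y * 13` → x = 3900
`y = x - 1` → y = 3899
So y = 3899

Answer: 3899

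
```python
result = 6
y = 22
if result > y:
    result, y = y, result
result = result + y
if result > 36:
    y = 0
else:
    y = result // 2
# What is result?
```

Trace:
`result = 6` → result = 6
`y = 22` → y = 22
`if result > y: ...` → result > y is False → no variable changes
`result = result + y` → result = 28
`if result > 36: ...` → result > 36 is False, take else branch → y = 14
So result = 28

Answer: 28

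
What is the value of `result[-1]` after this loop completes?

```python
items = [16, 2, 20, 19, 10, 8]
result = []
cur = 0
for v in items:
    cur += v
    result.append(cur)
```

Cumulative sum ends at 75
`result` takes the values: [] → [16] → [16, 18] → [16, 18, 38] → [16, 18, 38, 57] → [16, 18, 38, 57, 67] → [16, 18, 38, 57, 67, 75]
So `result[-1]` = 75

Answer: 75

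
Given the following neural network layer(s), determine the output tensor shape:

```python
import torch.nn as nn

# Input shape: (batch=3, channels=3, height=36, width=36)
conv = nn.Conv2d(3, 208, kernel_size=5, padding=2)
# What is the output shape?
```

Input: (3, 3, 36, 36) -> Output: (3, 208, 36, 36)

Answer: (3, 208, 36, 36)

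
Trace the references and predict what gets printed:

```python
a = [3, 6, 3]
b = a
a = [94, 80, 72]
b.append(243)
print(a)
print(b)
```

Key concept: rebinding vs mutation: a is rebound to a new list, b still points at the original.
Step by step:
`a = [3, 6, 3]` → a = [3, 6, 3]
`b = a` → b = [3, 6, 3] (same object as a)
`a = [94, 80, 72]` → a = [94, 80, 72]
`b.append(243)` → b = [3, 6, 3, 243]
`print(a)` → prints [94, 80, 72]
`print(b)` → prints [3, 6, 3, 243]

Answer:
[94, 80, 72]
[3, 6, 3, 243]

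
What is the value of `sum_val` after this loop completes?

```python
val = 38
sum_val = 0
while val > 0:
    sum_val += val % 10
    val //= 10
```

Sum digits of 38
`sum_val` takes the values: 0 → 8 → 11

Answer: 11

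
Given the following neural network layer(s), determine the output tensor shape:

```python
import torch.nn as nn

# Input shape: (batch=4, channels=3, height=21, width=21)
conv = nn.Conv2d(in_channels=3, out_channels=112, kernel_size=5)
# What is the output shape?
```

Input: (4, 3, 21, 21) -> Output: (4, 112, 17, 17)

Answer: (4, 112, 17, 17)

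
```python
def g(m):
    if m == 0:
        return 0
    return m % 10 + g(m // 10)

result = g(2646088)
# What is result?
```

Sum of digits of 2646088: 8 + 8 + 0 + 6 + 4 + 6 + 2 = 34

Answer: 34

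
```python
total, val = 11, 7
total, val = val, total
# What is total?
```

Trace:
`total, val = 11, 7` → total = 11; val = 7
`total, val = val, total` → total = 7; val = 11
So total = 7

Answer: 7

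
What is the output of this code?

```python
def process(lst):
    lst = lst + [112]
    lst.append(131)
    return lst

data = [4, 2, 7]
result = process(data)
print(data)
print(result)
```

Key concept: rebinding parameter vs mutation.
Step by step:
`data = [4, 2, 7]` → data = [4, 2, 7]
`result = process(data)` → result = [4, 2, 7, 112, 131]
`print(data)` → prints [4, 2, 7]
`print(result)` → prints [4, 2, 7, 112, 131]

Answer:
[4, 2, 7]
[4, 2, 7, 112, 131]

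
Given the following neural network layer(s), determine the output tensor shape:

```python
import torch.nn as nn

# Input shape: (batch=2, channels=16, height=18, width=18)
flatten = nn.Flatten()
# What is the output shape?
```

Input: (2, 16, 18, 18) -> Output: (2, 5184)

Answer: (2, 5184)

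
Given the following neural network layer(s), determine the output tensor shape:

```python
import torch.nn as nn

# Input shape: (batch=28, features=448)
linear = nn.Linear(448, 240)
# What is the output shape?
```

Input: (28, 448) -> Output: (28, 240)

Answer: (28, 240)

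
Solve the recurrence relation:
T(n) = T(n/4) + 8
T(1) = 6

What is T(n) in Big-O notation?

Each step divides n by 4 and adds 8. After log_4(n) steps we reach T(1)=6. So T(n) = 8·log_4(n) + 6 = O(log n).

Answer: O(log n)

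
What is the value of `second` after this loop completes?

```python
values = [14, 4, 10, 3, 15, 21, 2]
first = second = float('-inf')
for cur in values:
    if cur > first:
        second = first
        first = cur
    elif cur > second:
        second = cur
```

Second largest (with repeats) in [14, 4, 10, 3, 15, 21, 2]
`second` takes the values: -inf → 4 → 10 → 14 → 15

Answer: 15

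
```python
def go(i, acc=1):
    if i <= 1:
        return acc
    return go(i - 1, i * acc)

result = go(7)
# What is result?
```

Accumulator trace (n, acc): (7, 1) -> (6, 7) -> (5, 42) -> (4, 210) -> (3, 840) -> (2, 2520) -> (1, 5040) -> return 5040

Answer: 5040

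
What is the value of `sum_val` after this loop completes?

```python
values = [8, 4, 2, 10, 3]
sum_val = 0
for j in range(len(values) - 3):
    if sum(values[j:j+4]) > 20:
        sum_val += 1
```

Count windows with sum > 20
`sum_val` takes the values: 0 → 1

Answer: 1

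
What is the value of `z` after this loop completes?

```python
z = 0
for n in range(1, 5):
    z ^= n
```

XOR of 1 to 4
`z` takes the values: 0 → 1 → 3 → 0 → 4

Answer: 4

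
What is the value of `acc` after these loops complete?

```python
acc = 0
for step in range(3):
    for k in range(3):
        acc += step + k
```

Sum of all step+k for step,k in 3x3
`acc` takes the values: 0 → 1 → 3 → 4 → 6 → 9 → 11 → 14 → 18

Answer: 18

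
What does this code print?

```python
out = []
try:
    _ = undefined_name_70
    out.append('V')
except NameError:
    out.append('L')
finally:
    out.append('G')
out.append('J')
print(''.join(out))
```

Execution trace: 'L' (except NameError) → 'G' (finally) → 'J' (after the try/except). Output: LGJ

Answer: LGJ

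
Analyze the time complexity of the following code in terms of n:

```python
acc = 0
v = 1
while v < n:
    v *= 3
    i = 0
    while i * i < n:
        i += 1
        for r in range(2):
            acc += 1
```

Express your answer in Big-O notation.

Each loop level contributes: log n × √n × 1. Multiplying the contributions gives O(√n log n).

Answer: O(√n log n)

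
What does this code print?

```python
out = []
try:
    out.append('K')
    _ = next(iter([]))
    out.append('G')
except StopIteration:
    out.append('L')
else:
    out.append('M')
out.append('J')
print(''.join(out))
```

Execution trace: 'K' (try body) → 'L' (except StopIteration) → 'J' (after the try/except). Output: KLJ

Answer: KLJ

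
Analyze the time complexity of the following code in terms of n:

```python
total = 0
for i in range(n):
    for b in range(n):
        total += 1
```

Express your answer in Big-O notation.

Each loop level contributes: n × n. Multiplying the contributions gives O(n^2).

Answer: O(n^2)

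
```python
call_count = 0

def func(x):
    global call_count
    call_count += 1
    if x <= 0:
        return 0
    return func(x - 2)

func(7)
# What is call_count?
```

Linear recursion stepping by 2: 5 calls from x=7 down to ≤0.

Answer: 5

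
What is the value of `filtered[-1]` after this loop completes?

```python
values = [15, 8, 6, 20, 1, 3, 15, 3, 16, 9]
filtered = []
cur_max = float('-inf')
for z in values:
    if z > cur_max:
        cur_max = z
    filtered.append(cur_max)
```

Running max ends at 20
`filtered` takes the values: [] → [15] → [15, 15] → [15, 15, 15] → [15, 15, 15, 20] → [15, 15, 15, 20, 20] → [15, 15, 15, 20, 20, 20] → [15, 15, 15, 20, 20, 20, 20] → [15, 15, 15, 20, 20, 20, 20, 20] → [15, 15, 15, 20, 20, 20, 20, 20, 20] → [15, 15, 15, 20, 20, 20, 20, 20, 20, 20]
So `filtered[-1]` = 20

Answer: 20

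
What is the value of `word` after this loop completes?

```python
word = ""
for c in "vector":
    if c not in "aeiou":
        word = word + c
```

Remove vowels from 'vector'
`word` takes the values: "" → "v" → "vc" → "vct" → "vctr"

Answer: "vctr"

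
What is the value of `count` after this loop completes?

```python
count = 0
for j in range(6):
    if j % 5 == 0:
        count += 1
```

Count numbers divisible by 5 in range(6)
`count` takes the values: 0 → 1 → 2

Answer: 2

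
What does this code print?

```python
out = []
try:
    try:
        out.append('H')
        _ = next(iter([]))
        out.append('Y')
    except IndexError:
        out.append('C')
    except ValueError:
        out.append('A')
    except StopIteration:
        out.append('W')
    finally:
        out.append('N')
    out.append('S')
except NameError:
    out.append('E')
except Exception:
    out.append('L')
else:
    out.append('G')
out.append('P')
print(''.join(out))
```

Execution trace: 'H' (inner try body) → 'W' (inner except StopIteration) → 'N' (inner finally) → 'S' (try body, no exception) → 'G' (else) → 'P' (after the try/except). Output: HWNSGP

Answer: HWNSGP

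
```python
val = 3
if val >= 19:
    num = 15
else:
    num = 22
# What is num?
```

Trace:
`val = 3` → val = 3
`if val >= 19: ...` → val >= 19 is False, take else branch → num = 22
So num = 22

Answer: 22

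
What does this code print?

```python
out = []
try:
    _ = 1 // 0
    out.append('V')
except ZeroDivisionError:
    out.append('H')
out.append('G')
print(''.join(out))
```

Execution trace: 'H' (except ZeroDivisionError) → 'G' (after the try/except). Output: HG

Answer: HG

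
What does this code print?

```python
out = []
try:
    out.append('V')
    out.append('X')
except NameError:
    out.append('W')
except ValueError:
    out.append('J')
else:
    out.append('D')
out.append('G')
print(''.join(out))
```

Execution trace: 'V' (try body) → 'X' (try body, no exception) → 'D' (else) → 'G' (after the try/except). Output: VXDG

Answer: VXDG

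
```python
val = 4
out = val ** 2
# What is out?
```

Trace:
`val = 4` → val = 4
`out = val ** 2` → out = 16
So out = 16

Answer: 16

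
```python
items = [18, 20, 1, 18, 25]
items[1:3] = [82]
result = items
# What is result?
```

Trace:
`items = [18, 20, 1, 18, 25]` → items = [18, 20, 1, 18, 25]
`items[1:3] = [82]` → items = [18, 82, 18, 25]
`result = items` → result = [18, 82, 18, 25]
So result = [18, 82, 18, 25]

Answer: [18, 82, 18, 25]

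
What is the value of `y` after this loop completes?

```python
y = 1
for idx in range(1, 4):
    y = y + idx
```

Start at 1, add 1 through 3
`y` takes the values: 1 → 2 → 4 → 7

Answer: 7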